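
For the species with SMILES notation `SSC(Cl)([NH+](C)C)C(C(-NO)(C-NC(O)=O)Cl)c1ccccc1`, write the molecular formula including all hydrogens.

C13H20Cl2N3O3S2+

Heavy atoms from the SMILES: 13 C, 2 Cl, 3 N, 3 O, 2 S.
Implicit hydrogens by atom environment:
  5 × C (aromatic): 1 H each → 5
  3 × C: no H
  2 × C: 3 H each → 6
  2 × Cl: no H
  2 × N: 1 H each → 2
  2 × O: 1 H each → 2
  1 × C: 2 H
  1 × C: 1 H
  1 × C (aromatic): no H
  1 × N (charge +1): 1 H
  1 × O: no H
  1 × S: 1 H
  1 × S: no H
  Total hydrogens = 20.
Net charge +1.
Molecular formula: C13H20Cl2N3O3S2+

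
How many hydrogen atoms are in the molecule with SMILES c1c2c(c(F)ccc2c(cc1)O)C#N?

6

Hydrogens are implicit in SMILES; fill each atom to its normal valence:
  5 × C (aromatic): 1 H each → 5
  5 × C (aromatic): no H
  1 × C: no H
  1 × F: no H
  1 × N: no H
  1 × O: 1 H
  Total hydrogens = 6.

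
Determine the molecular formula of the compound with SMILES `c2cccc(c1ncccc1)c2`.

Heavy atoms from the SMILES: 11 C, 1 N.
Implicit hydrogens by atom environment:
  9 × C (aromatic): 1 H each → 9
  2 × C (aromatic): no H
  1 × N (aromatic): no H
  Total hydrogens = 9.
Molecular formula: C11H9N

C11H9N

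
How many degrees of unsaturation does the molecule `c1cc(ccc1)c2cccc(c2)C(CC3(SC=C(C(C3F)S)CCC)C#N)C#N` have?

Molecular formula from the SMILES: C24H23FN2S2.
DoU = (2C + 2 + N − H − X)/2 = (2·24 + 2 + 2 − 23 − 1)/2 = 28/2 = 14.
(Structurally: 3 ring(s) + 11 π bond(s) = 14.)

14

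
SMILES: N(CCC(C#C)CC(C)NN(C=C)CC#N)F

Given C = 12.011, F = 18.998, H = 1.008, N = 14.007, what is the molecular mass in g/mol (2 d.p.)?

238.31

Molecular formula: C12H19FN4.
M = 12×12.011 + 1×18.998 + 19×1.008 + 4×14.007 = 238.31 g/mol.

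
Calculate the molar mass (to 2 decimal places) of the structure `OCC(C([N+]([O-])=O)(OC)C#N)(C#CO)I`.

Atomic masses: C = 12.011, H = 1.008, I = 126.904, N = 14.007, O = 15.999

Molecular formula: C7H7IN2O5.
M = 7×12.011 + 7×1.008 + 1×126.904 + 2×14.007 + 5×15.999 = 326.05 g/mol.

326.05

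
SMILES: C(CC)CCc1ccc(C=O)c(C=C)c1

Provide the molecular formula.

C14H18O

Heavy atoms from the SMILES: 14 C, 1 O.
Implicit hydrogens by atom environment:
  5 × C: 2 H each → 10
  3 × C (aromatic): 1 H each → 3
  3 × C (aromatic): no H
  2 × C: 1 H each → 2
  1 × C: 3 H
  1 × O: no H
  Total hydrogens = 18.
Molecular formula: C14H18O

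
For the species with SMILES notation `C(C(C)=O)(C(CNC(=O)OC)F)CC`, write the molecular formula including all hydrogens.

Heavy atoms from the SMILES: 9 C, 1 F, 1 N, 3 O.
Implicit hydrogens by atom environment:
  3 × C: 3 H each → 9
  3 × O: no H
  2 × C: 2 H each → 4
  2 × C: 1 H each → 2
  2 × C: no H
  1 × F: no H
  1 × N: 1 H
  Total hydrogens = 16.
Molecular formula: C9H16FNO3

C9H16FNO3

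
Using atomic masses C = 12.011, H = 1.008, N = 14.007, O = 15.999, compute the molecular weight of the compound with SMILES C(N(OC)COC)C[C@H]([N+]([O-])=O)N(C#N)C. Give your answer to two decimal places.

232.24

Molecular formula: C8H16N4O4.
M = 8×12.011 + 16×1.008 + 4×14.007 + 4×15.999 = 232.24 g/mol.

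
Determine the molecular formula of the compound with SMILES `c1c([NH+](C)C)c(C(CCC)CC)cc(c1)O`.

C14H24NO+

Heavy atoms from the SMILES: 14 C, 1 N, 1 O.
Implicit hydrogens by atom environment:
  4 × C: 3 H each → 12
  3 × C: 2 H each → 6
  3 × C (aromatic): 1 H each → 3
  3 × C (aromatic): no H
  1 × C: 1 H
  1 × N (charge +1): 1 H
  1 × O: 1 H
  Total hydrogens = 24.
Net charge +1.
Molecular formula: C14H24NO+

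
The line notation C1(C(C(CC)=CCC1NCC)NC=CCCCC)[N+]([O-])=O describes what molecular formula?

Heavy atoms from the SMILES: 16 C, 3 N, 2 O.
Implicit hydrogens by atom environment:
  6 × C: 2 H each → 12
  6 × C: 1 H each → 6
  3 × C: 3 H each → 9
  2 × N: 1 H each → 2
  1 × C: no H
  1 × N (charge +1): no H
  1 × O: no H
  1 × O (charge -1): no H
  Total hydrogens = 29.
Molecular formula: C16H29N3O2

C16H29N3O2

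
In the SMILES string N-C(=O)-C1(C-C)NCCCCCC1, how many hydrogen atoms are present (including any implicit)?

Hydrogens are implicit in SMILES; fill each atom to its normal valence:
  7 × C: 2 H each → 14
  2 × C: no H
  1 × C: 3 H
  1 × N: 2 H
  1 × N: 1 H
  1 × O: no H
  Total hydrogens = 20.

20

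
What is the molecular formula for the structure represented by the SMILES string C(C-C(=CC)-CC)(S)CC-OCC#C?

Heavy atoms from the SMILES: 12 C, 1 O, 1 S.
Implicit hydrogens by atom environment:
  5 × C: 2 H each → 10
  3 × C: 1 H each → 3
  2 × C: 3 H each → 6
  2 × C: no H
  1 × O: no H
  1 × S: 1 H
  Total hydrogens = 20.
Molecular formula: C12H20OS

C12H20OS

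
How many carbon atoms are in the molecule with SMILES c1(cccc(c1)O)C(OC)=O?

8

The symbol for carbon appears 8 times in the SMILES. Lowercase c denotes aromatic carbon and counts toward C.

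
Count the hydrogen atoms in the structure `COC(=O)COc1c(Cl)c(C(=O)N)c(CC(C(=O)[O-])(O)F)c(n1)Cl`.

Hydrogens are implicit in SMILES; fill each atom to its normal valence:
  5 × C (aromatic): no H
  5 × O: no H
  4 × C: no H
  2 × C: 2 H each → 4
  2 × Cl: no H
  1 × C: 3 H
  1 × F: no H
  1 × N: 2 H
  1 × N (aromatic): no H
  1 × O: 1 H
  1 × O (charge -1): no H
  Total hydrogens = 10.

10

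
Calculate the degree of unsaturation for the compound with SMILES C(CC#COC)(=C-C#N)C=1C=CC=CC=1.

Molecular formula from the SMILES: C13H11NO.
DoU = (2C + 2 + N − H − X)/2 = (2·13 + 2 + 1 − 11 − 0)/2 = 18/2 = 9.
(Structurally: 1 ring(s) + 8 π bond(s) = 9.)

9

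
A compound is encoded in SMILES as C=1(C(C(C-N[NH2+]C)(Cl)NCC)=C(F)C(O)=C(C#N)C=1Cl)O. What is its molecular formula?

Heavy atoms from the SMILES: 12 C, 2 Cl, 1 F, 4 N, 2 O.
Implicit hydrogens by atom environment:
  6 × C (aromatic): no H
  2 × C: 3 H each → 6
  2 × C: 2 H each → 4
  2 × C: no H
  2 × Cl: no H
  2 × N: 1 H each → 2
  2 × O: 1 H each → 2
  1 × F: no H
  1 × N (charge +1): 2 H
  1 × N: no H
  Total hydrogens = 16.
Net charge +1.
Molecular formula: C12H16Cl2FN4O2+

C12H16Cl2FN4O2+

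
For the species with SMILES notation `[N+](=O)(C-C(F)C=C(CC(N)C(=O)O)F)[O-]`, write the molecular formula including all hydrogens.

Heavy atoms from the SMILES: 7 C, 2 F, 2 N, 4 O.
Implicit hydrogens by atom environment:
  3 × C: 1 H each → 3
  2 × C: 2 H each → 4
  2 × C: no H
  2 × F: no H
  2 × O: no H
  1 × N: 2 H
  1 × N (charge +1): no H
  1 × O: 1 H
  1 × O (charge -1): no H
  Total hydrogens = 10.
Molecular formula: C7H10F2N2O4

C7H10F2N2O4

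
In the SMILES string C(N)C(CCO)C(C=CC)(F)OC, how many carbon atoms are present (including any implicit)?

The symbol for carbon appears 9 times in the SMILES.

9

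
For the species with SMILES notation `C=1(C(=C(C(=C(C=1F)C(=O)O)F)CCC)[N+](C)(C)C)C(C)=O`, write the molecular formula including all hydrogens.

Heavy atoms from the SMILES: 15 C, 2 F, 1 N, 3 O.
Implicit hydrogens by atom environment:
  6 × C (aromatic): no H
  5 × C: 3 H each → 15
  2 × C: 2 H each → 4
  2 × C: no H
  2 × F: no H
  2 × O: no H
  1 × N (charge +1): no H
  1 × O: 1 H
  Total hydrogens = 20.
Net charge +1.
Molecular formula: C15H20F2NO3+

C15H20F2NO3+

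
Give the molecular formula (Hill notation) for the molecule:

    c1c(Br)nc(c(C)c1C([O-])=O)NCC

Heavy atoms from the SMILES: 1 Br, 9 C, 2 N, 2 O.
Implicit hydrogens by atom environment:
  4 × C (aromatic): no H
  2 × C: 3 H each → 6
  1 × Br: no H
  1 × C: 2 H
  1 × C (aromatic): 1 H
  1 × C: no H
  1 × N: 1 H
  1 × N (aromatic): no H
  1 × O: no H
  1 × O (charge -1): no H
  Total hydrogens = 10.
Net charge -1.
Molecular formula: C9H10BrN2O2-

C9H10BrN2O2-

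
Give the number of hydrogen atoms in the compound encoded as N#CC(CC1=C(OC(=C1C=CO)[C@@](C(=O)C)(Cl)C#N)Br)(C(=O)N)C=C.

Hydrogens are implicit in SMILES; fill each atom to its normal valence:
  6 × C: no H
  4 × C (aromatic): no H
  3 × C: 1 H each → 3
  2 × C: 2 H each → 4
  2 × N: no H
  2 × O: no H
  1 × Br: no H
  1 × C: 3 H
  1 × Cl: no H
  1 × N: 2 H
  1 × O: 1 H
  1 × O (aromatic): no H
  Total hydrogens = 13.

13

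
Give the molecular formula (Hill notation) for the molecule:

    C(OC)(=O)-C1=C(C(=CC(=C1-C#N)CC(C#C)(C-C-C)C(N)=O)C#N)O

Heavy atoms from the SMILES: 18 C, 3 N, 4 O.
Implicit hydrogens by atom environment:
  6 × C: no H
  5 × C (aromatic): no H
  3 × C: 2 H each → 6
  3 × O: no H
  2 × C: 3 H each → 6
  2 × N: no H
  1 × C (aromatic): 1 H
  1 × C: 1 H
  1 × N: 2 H
  1 × O: 1 H
  Total hydrogens = 17.
Molecular formula: C18H17N3O4

C18H17N3O4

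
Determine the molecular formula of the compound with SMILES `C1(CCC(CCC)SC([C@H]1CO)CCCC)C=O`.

Heavy atoms from the SMILES: 15 C, 2 O, 1 S.
Implicit hydrogens by atom environment:
  8 × C: 2 H each → 16
  5 × C: 1 H each → 5
  2 × C: 3 H each → 6
  1 × O: 1 H
  1 × O: no H
  1 × S: no H
  Total hydrogens = 28.
Molecular formula: C15H28O2S

C15H28O2S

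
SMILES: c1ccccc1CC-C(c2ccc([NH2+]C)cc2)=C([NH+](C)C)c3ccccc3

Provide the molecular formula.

[C25H30N2]2+

Heavy atoms from the SMILES: 25 C, 2 N.
Implicit hydrogens by atom environment:
  14 × C (aromatic): 1 H each → 14
  4 × C (aromatic): no H
  3 × C: 3 H each → 9
  2 × C: 2 H each → 4
  2 × C: no H
  1 × N (charge +1): 2 H
  1 × N (charge +1): 1 H
  Total hydrogens = 30.
Net charge +2.
Molecular formula: [C25H30N2]2+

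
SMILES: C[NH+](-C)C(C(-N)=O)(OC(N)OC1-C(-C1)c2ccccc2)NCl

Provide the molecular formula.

C14H22ClN4O3+

Heavy atoms from the SMILES: 14 C, 1 Cl, 4 N, 3 O.
Implicit hydrogens by atom environment:
  5 × C (aromatic): 1 H each → 5
  3 × C: 1 H each → 3
  3 × O: no H
  2 × C: 3 H each → 6
  2 × C: no H
  2 × N: 2 H each → 4
  1 × C: 2 H
  1 × C (aromatic): no H
  1 × Cl: no H
  1 × N: 1 H
  1 × N (charge +1): 1 H
  Total hydrogens = 22.
Net charge +1.
Molecular formula: C14H22ClN4O3+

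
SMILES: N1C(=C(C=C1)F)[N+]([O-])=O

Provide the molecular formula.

Heavy atoms from the SMILES: 4 C, 1 F, 2 N, 2 O.
Implicit hydrogens by atom environment:
  2 × C (aromatic): 1 H each → 2
  2 × C (aromatic): no H
  1 × F: no H
  1 × N (aromatic): 1 H
  1 × N (charge +1): no H
  1 × O: no H
  1 × O (charge -1): no H
  Total hydrogens = 3.
Molecular formula: C4H3FN2O2

C4H3FN2O2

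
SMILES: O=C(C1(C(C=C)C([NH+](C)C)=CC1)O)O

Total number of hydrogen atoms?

16

Hydrogens are implicit in SMILES; fill each atom to its normal valence:
  3 × C: 1 H each → 3
  3 × C: no H
  2 × C: 3 H each → 6
  2 × C: 2 H each → 4
  2 × O: 1 H each → 2
  1 × N (charge +1): 1 H
  1 × O: no H
  Total hydrogens = 16.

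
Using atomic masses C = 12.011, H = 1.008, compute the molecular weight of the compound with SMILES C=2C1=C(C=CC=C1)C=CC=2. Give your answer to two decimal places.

Molecular formula: C10H8.
M = 10×12.011 + 8×1.008 = 128.17 g/mol.

128.17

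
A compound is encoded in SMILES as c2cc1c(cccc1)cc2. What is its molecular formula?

Heavy atoms from the SMILES: 10 C.
Implicit hydrogens by atom environment:
  8 × C (aromatic): 1 H each → 8
  2 × C (aromatic): no H
  Total hydrogens = 8.
Molecular formula: C10H8

C10H8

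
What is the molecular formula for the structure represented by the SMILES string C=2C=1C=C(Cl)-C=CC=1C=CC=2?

Heavy atoms from the SMILES: 10 C, 1 Cl.
Implicit hydrogens by atom environment:
  7 × C (aromatic): 1 H each → 7
  3 × C (aromatic): no H
  1 × Cl: no H
  Total hydrogens = 7.
Molecular formula: C10H7Cl

C10H7Cl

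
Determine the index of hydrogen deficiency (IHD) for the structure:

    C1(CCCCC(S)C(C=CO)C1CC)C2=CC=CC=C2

Molecular formula from the SMILES: C18H26OS.
DoU = (2C + 2 + N − H − X)/2 = (2·18 + 2 + 0 − 26 − 0)/2 = 12/2 = 6.
(Structurally: 2 ring(s) + 4 π bond(s) = 6.)

6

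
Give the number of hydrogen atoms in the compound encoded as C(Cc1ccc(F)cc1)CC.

Hydrogens are implicit in SMILES; fill each atom to its normal valence:
  4 × C (aromatic): 1 H each → 4
  3 × C: 2 H each → 6
  2 × C (aromatic): no H
  1 × C: 3 H
  1 × F: no H
  Total hydrogens = 13.

13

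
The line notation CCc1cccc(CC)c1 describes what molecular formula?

C10H14

Heavy atoms from the SMILES: 10 C.
Implicit hydrogens by atom environment:
  4 × C (aromatic): 1 H each → 4
  2 × C: 3 H each → 6
  2 × C: 2 H each → 4
  2 × C (aromatic): no H
  Total hydrogens = 14.
Molecular formula: C10H14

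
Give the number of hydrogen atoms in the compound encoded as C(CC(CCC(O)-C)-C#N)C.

Hydrogens are implicit in SMILES; fill each atom to its normal valence:
  4 × C: 2 H each → 8
  2 × C: 3 H each → 6
  2 × C: 1 H each → 2
  1 × C: no H
  1 × N: no H
  1 × O: 1 H
  Total hydrogens = 17.

17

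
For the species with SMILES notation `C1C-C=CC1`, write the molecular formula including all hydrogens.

C5H8

Heavy atoms from the SMILES: 5 C.
Implicit hydrogens by atom environment:
  3 × C: 2 H each → 6
  2 × C: 1 H each → 2
  Total hydrogens = 8.
Molecular formula: C5H8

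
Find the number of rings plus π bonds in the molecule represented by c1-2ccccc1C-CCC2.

Molecular formula from the SMILES: C10H12.
DoU = (2C + 2 + N − H − X)/2 = (2·10 + 2 + 0 − 12 − 0)/2 = 10/2 = 5.
(Structurally: 2 ring(s) + 3 π bond(s) = 5.)

5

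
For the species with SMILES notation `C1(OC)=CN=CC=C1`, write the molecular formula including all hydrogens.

C6H7NO

Heavy atoms from the SMILES: 6 C, 1 N, 1 O.
Implicit hydrogens by atom environment:
  4 × C (aromatic): 1 H each → 4
  1 × C: 3 H
  1 × C (aromatic): no H
  1 × N (aromatic): no H
  1 × O: no H
  Total hydrogens = 7.
Molecular formula: C6H7NO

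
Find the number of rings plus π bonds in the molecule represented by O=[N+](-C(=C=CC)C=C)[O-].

Molecular formula from the SMILES: C6H7NO2.
DoU = (2C + 2 + N − H − X)/2 = (2·6 + 2 + 1 − 7 − 0)/2 = 8/2 = 4.
(Structurally: 0 ring(s) + 4 π bond(s) = 4.)

4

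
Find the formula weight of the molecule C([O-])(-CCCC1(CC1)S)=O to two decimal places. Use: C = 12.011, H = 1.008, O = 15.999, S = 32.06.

159.22

Molecular formula: C7H11O2S-.
M = 7×12.011 + 11×1.008 + 2×15.999 + 1×32.06 = 159.22 g/mol.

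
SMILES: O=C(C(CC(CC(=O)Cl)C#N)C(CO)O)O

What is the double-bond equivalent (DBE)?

Molecular formula from the SMILES: C9H12ClNO5.
DoU = (2C + 2 + N − H − X)/2 = (2·9 + 2 + 1 − 12 − 1)/2 = 8/2 = 4.
(Structurally: 0 ring(s) + 4 π bond(s) = 4.)

4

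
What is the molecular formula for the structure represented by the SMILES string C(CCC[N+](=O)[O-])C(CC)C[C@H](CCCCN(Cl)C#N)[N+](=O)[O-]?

C14H25ClN4O4

Heavy atoms from the SMILES: 14 C, 1 Cl, 4 N, 4 O.
Implicit hydrogens by atom environment:
  10 × C: 2 H each → 20
  2 × C: 1 H each → 2
  2 × N: no H
  2 × N (charge +1): no H
  2 × O: no H
  2 × O (charge -1): no H
  1 × C: 3 H
  1 × C: no H
  1 × Cl: no H
  Total hydrogens = 25.
Molecular formula: C14H25ClN4O4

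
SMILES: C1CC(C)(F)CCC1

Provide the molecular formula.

C7H13F

Heavy atoms from the SMILES: 7 C, 1 F.
Implicit hydrogens by atom environment:
  5 × C: 2 H each → 10
  1 × C: 3 H
  1 × C: no H
  1 × F: no H
  Total hydrogens = 13.
Molecular formula: C7H13F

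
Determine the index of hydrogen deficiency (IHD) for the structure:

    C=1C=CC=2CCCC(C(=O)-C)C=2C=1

6

Molecular formula from the SMILES: C12H14O.
DoU = (2C + 2 + N − H − X)/2 = (2·12 + 2 + 0 − 14 − 0)/2 = 12/2 = 6.
(Structurally: 2 ring(s) + 4 π bond(s) = 6.)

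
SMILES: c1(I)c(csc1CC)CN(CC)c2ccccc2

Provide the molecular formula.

C15H18INS

Heavy atoms from the SMILES: 15 C, 1 I, 1 N, 1 S.
Implicit hydrogens by atom environment:
  6 × C (aromatic): 1 H each → 6
  4 × C (aromatic): no H
  3 × C: 2 H each → 6
  2 × C: 3 H each → 6
  1 × I: no H
  1 × N: no H
  1 × S (aromatic): no H
  Total hydrogens = 18.
Molecular formula: C15H18INS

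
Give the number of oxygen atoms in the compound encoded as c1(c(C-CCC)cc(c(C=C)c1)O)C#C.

The symbol for oxygen appears 1 time in the SMILES.

1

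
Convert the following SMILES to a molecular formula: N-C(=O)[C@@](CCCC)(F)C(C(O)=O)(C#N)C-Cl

Heavy atoms from the SMILES: 10 C, 1 Cl, 1 F, 2 N, 3 O.
Implicit hydrogens by atom environment:
  5 × C: no H
  4 × C: 2 H each → 8
  2 × O: no H
  1 × C: 3 H
  1 × Cl: no H
  1 × F: no H
  1 × N: 2 H
  1 × N: no H
  1 × O: 1 H
  Total hydrogens = 14.
Molecular formula: C10H14ClFN2O3

C10H14ClFN2O3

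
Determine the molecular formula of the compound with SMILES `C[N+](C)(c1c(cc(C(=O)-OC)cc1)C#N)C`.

C12H15N2O2+

Heavy atoms from the SMILES: 12 C, 2 N, 2 O.
Implicit hydrogens by atom environment:
  4 × C: 3 H each → 12
  3 × C (aromatic): 1 H each → 3
  3 × C (aromatic): no H
  2 × C: no H
  2 × O: no H
  1 × N (charge +1): no H
  1 × N: no H
  Total hydrogens = 15.
Net charge +1.
Molecular formula: C12H15N2O2+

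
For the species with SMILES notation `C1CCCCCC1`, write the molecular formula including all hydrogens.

C7H14

Heavy atoms from the SMILES: 7 C.
Implicit hydrogens by atom environment:
  7 × C: 2 H each → 14
  Total hydrogens = 14.
Molecular formula: C7H14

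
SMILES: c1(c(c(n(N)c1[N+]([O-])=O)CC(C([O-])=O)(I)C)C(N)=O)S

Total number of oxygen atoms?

5

The symbol for oxygen appears 5 times in the SMILES.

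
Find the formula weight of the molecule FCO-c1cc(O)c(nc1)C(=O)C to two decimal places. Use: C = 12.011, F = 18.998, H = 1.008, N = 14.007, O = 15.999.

Molecular formula: C8H8FNO3.
M = 8×12.011 + 1×18.998 + 8×1.008 + 1×14.007 + 3×15.999 = 185.15 g/mol.

185.15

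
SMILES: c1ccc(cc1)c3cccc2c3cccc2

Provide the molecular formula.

C16H12

Heavy atoms from the SMILES: 16 C.
Implicit hydrogens by atom environment:
  12 × C (aromatic): 1 H each → 12
  4 × C (aromatic): no H
  Total hydrogens = 12.
Molecular formula: C16H12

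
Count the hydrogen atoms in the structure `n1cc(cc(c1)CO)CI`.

8

Hydrogens are implicit in SMILES; fill each atom to its normal valence:
  3 × C (aromatic): 1 H each → 3
  2 × C: 2 H each → 4
  2 × C (aromatic): no H
  1 × I: no H
  1 × N (aromatic): no H
  1 × O: 1 H
  Total hydrogens = 8.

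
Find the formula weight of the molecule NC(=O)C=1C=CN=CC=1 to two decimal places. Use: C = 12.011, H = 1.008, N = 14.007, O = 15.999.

Molecular formula: C6H6N2O.
M = 6×12.011 + 6×1.008 + 2×14.007 + 1×15.999 = 122.13 g/mol.

122.13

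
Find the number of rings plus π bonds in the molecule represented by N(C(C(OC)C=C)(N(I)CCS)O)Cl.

Molecular formula from the SMILES: C7H14ClIN2O2S.
DoU = (2C + 2 + N − H − X)/2 = (2·7 + 2 + 2 − 14 − 2)/2 = 2/2 = 1.
(Structurally: 0 ring(s) + 1 π bond(s) = 1.)

1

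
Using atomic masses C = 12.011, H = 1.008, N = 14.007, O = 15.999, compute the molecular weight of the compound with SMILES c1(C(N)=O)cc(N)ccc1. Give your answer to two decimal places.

Molecular formula: C7H8N2O.
M = 7×12.011 + 8×1.008 + 2×14.007 + 1×15.999 = 136.15 g/mol.

136.15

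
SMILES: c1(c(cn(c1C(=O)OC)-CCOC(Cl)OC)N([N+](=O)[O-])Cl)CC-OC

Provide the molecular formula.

C13H19Cl2N3O7

Heavy atoms from the SMILES: 13 C, 2 Cl, 3 N, 7 O.
Implicit hydrogens by atom environment:
  6 × O: no H
  4 × C: 2 H each → 8
  3 × C: 3 H each → 9
  3 × C (aromatic): no H
  2 × Cl: no H
  1 × C (aromatic): 1 H
  1 × C: 1 H
  1 × C: no H
  1 × N (aromatic): no H
  1 × N: no H
  1 × N (charge +1): no H
  1 × O (charge -1): no H
  Total hydrogens = 19.
Molecular formula: C13H19Cl2N3O7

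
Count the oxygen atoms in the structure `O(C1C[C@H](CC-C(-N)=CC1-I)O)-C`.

The symbol for oxygen appears 2 times in the SMILES.

2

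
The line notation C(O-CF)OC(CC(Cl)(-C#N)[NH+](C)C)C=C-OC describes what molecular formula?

Heavy atoms from the SMILES: 11 C, 1 Cl, 1 F, 2 N, 3 O.
Implicit hydrogens by atom environment:
  3 × C: 3 H each → 9
  3 × C: 2 H each → 6
  3 × C: 1 H each → 3
  3 × O: no H
  2 × C: no H
  1 × Cl: no H
  1 × F: no H
  1 × N (charge +1): 1 H
  1 × N: no H
  Total hydrogens = 19.
Net charge +1.
Molecular formula: C11H19ClFN2O3+

C11H19ClFN2O3+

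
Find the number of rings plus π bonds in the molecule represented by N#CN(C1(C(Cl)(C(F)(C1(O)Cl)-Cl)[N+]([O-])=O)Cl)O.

Molecular formula from the SMILES: C5H2Cl4FN3O4.
DoU = (2C + 2 + N − H − X)/2 = (2·5 + 2 + 3 − 2 − 5)/2 = 8/2 = 4.
(Structurally: 1 ring(s) + 3 π bond(s) = 4.)

4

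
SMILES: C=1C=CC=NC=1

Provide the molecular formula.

C5H5N

Heavy atoms from the SMILES: 5 C, 1 N.
Implicit hydrogens by atom environment:
  5 × C (aromatic): 1 H each → 5
  1 × N (aromatic): no H
  Total hydrogens = 5.
Molecular formula: C5H5N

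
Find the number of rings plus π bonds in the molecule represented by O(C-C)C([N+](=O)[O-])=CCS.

Molecular formula from the SMILES: C5H9NO3S.
DoU = (2C + 2 + N − H − X)/2 = (2·5 + 2 + 1 − 9 − 0)/2 = 4/2 = 2.
(Structurally: 0 ring(s) + 2 π bond(s) = 2.)

2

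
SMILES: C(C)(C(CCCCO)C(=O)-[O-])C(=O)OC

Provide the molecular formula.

C10H17O5-

Heavy atoms from the SMILES: 10 C, 5 O.
Implicit hydrogens by atom environment:
  4 × C: 2 H each → 8
  3 × O: no H
  2 × C: 3 H each → 6
  2 × C: 1 H each → 2
  2 × C: no H
  1 × O: 1 H
  1 × O (charge -1): no H
  Total hydrogens = 17.
Net charge -1.
Molecular formula: C10H17O5-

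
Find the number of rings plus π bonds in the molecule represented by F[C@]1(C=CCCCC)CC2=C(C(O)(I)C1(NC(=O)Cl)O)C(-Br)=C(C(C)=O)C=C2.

Molecular formula from the SMILES: C19H21BrClFINO4.
DoU = (2C + 2 + N − H − X)/2 = (2·19 + 2 + 1 − 21 − 4)/2 = 16/2 = 8.
(Structurally: 2 ring(s) + 6 π bond(s) = 8.)

8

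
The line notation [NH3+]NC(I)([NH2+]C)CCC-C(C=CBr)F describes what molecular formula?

[C8H18BrFIN3]2+

Heavy atoms from the SMILES: 1 Br, 8 C, 1 F, 1 I, 3 N.
Implicit hydrogens by atom environment:
  3 × C: 2 H each → 6
  3 × C: 1 H each → 3
  1 × Br: no H
  1 × C: 3 H
  1 × C: no H
  1 × F: no H
  1 × I: no H
  1 × N (charge +1): 3 H
  1 × N (charge +1): 2 H
  1 × N: 1 H
  Total hydrogens = 18.
Net charge +2.
Molecular formula: [C8H18BrFIN3]2+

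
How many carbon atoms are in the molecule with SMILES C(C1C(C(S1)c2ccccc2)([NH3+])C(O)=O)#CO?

The symbol for carbon appears 12 times in the SMILES. Lowercase c denotes aromatic carbon and counts toward C.

12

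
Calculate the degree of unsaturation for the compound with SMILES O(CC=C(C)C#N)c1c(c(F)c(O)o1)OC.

6

Molecular formula from the SMILES: C10H10FNO4.
DoU = (2C + 2 + N − H − X)/2 = (2·10 + 2 + 1 − 10 − 1)/2 = 12/2 = 6.
(Structurally: 1 ring(s) + 5 π bond(s) = 6.)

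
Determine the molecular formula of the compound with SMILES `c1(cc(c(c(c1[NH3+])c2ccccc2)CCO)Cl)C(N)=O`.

Heavy atoms from the SMILES: 15 C, 1 Cl, 2 N, 2 O.
Implicit hydrogens by atom environment:
  6 × C (aromatic): 1 H each → 6
  6 × C (aromatic): no H
  2 × C: 2 H each → 4
  1 × C: no H
  1 × Cl: no H
  1 × N (charge +1): 3 H
  1 × N: 2 H
  1 × O: 1 H
  1 × O: no H
  Total hydrogens = 16.
Net charge +1.
Molecular formula: C15H16ClN2O2+

C15H16ClN2O2+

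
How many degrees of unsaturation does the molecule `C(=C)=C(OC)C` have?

Molecular formula from the SMILES: C5H8O.
DoU = (2C + 2 + N − H − X)/2 = (2·5 + 2 + 0 − 8 − 0)/2 = 4/2 = 2.
(Structurally: 0 ring(s) + 2 π bond(s) = 2.)

2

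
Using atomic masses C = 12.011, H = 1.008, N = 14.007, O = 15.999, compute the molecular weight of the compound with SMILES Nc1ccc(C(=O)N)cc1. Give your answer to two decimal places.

Molecular formula: C7H8N2O.
M = 7×12.011 + 8×1.008 + 2×14.007 + 1×15.999 = 136.15 g/mol.

136.15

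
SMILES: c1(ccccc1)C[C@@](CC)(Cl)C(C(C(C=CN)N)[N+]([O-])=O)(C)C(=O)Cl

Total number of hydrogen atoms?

Hydrogens are implicit in SMILES; fill each atom to its normal valence:
  5 × C (aromatic): 1 H each → 5
  4 × C: 1 H each → 4
  3 × C: no H
  2 × C: 3 H each → 6
  2 × C: 2 H each → 4
  2 × Cl: no H
  2 × N: 2 H each → 4
  2 × O: no H
  1 × C (aromatic): no H
  1 × N (charge +1): no H
  1 × O (charge -1): no H
  Total hydrogens = 23.

23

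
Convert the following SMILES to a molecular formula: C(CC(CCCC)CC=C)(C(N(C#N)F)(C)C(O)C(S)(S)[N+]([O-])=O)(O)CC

Heavy atoms from the SMILES: 17 C, 1 F, 3 N, 4 O, 2 S.
Implicit hydrogens by atom environment:
  7 × C: 2 H each → 14
  4 × C: no H
  3 × C: 3 H each → 9
  3 × C: 1 H each → 3
  2 × N: no H
  2 × O: 1 H each → 2
  2 × S: 1 H each → 2
  1 × F: no H
  1 × N (charge +1): no H
  1 × O: no H
  1 × O (charge -1): no H
  Total hydrogens = 30.
Molecular formula: C17H30FN3O4S2

C17H30FN3O4S2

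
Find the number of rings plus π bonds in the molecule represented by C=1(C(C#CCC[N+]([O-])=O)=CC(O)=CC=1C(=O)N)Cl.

8

Molecular formula from the SMILES: C11H9ClN2O4.
DoU = (2C + 2 + N − H − X)/2 = (2·11 + 2 + 2 − 9 − 1)/2 = 16/2 = 8.
(Structurally: 1 ring(s) + 7 π bond(s) = 8.)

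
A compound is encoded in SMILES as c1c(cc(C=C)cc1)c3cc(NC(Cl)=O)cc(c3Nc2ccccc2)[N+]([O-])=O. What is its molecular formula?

C21H16ClN3O3

Heavy atoms from the SMILES: 21 C, 1 Cl, 3 N, 3 O.
Implicit hydrogens by atom environment:
  11 × C (aromatic): 1 H each → 11
  7 × C (aromatic): no H
  2 × N: 1 H each → 2
  2 × O: no H
  1 × C: 2 H
  1 × C: 1 H
  1 × C: no H
  1 × Cl: no H
  1 × N (charge +1): no H
  1 × O (charge -1): no H
  Total hydrogens = 16.
Molecular formula: C21H16ClN3O3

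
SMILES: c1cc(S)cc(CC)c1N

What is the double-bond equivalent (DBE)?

4

Molecular formula from the SMILES: C8H11NS.
DoU = (2C + 2 + N − H − X)/2 = (2·8 + 2 + 1 − 11 − 0)/2 = 8/2 = 4.
(Structurally: 1 ring(s) + 3 π bond(s) = 4.)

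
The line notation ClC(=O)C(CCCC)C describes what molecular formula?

Heavy atoms from the SMILES: 7 C, 1 Cl, 1 O.
Implicit hydrogens by atom environment:
  3 × C: 2 H each → 6
  2 × C: 3 H each → 6
  1 × C: 1 H
  1 × C: no H
  1 × Cl: no H
  1 × O: no H
  Total hydrogens = 13.
Molecular formula: C7H13ClO

C7H13ClO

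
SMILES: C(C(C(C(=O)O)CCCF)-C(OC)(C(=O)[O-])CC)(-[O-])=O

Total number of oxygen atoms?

7

The symbol for oxygen appears 7 times in the SMILES.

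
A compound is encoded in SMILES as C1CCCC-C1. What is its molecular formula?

C6H12

Heavy atoms from the SMILES: 6 C.
Implicit hydrogens by atom environment:
  6 × C: 2 H each → 12
  Total hydrogens = 12.
Molecular formula: C6H12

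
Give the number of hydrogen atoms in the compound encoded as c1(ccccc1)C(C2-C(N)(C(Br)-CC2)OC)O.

Hydrogens are implicit in SMILES; fill each atom to its normal valence:
  5 × C (aromatic): 1 H each → 5
  3 × C: 1 H each → 3
  2 × C: 2 H each → 4
  1 × Br: no H
  1 × C: 3 H
  1 × C: no H
  1 × C (aromatic): no H
  1 × N: 2 H
  1 × O: 1 H
  1 × O: no H
  Total hydrogens = 18.

18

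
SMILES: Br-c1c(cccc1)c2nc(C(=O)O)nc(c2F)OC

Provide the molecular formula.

Heavy atoms from the SMILES: 1 Br, 12 C, 1 F, 2 N, 3 O.
Implicit hydrogens by atom environment:
  6 × C (aromatic): no H
  4 × C (aromatic): 1 H each → 4
  2 × N (aromatic): no H
  2 × O: no H
  1 × Br: no H
  1 × C: 3 H
  1 × C: no H
  1 × F: no H
  1 × O: 1 H
  Total hydrogens = 8.
Molecular formula: C12H8BrFN2O3

C12H8BrFN2O3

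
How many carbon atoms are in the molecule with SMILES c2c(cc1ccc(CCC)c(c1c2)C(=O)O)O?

14

The symbol for carbon appears 14 times in the SMILES. Lowercase c denotes aromatic carbon and counts toward C.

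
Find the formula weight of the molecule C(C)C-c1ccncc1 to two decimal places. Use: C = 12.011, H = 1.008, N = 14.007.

121.18

Molecular formula: C8H11N.
M = 8×12.011 + 11×1.008 + 1×14.007 = 121.18 g/mol.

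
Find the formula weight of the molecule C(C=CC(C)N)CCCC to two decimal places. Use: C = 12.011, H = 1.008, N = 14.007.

Molecular formula: C9H19N.
M = 9×12.011 + 19×1.008 + 1×14.007 = 141.26 g/mol.

141.26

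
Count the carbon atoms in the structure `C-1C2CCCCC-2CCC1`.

10

The symbol for carbon appears 10 times in the SMILES.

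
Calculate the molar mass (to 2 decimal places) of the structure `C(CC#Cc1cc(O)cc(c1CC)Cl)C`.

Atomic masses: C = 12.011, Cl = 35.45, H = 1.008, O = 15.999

222.71

Molecular formula: C13H15ClO.
M = 13×12.011 + 1×35.45 + 15×1.008 + 1×15.999 = 222.71 g/mol.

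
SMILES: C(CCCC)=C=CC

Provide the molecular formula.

C8H14

Heavy atoms from the SMILES: 8 C.
Implicit hydrogens by atom environment:
  3 × C: 2 H each → 6
  2 × C: 3 H each → 6
  2 × C: 1 H each → 2
  1 × C: no H
  Total hydrogens = 14.
Molecular formula: C8H14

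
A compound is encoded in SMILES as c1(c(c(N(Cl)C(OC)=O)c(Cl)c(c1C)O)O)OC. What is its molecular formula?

C10H11Cl2NO5

Heavy atoms from the SMILES: 10 C, 2 Cl, 1 N, 5 O.
Implicit hydrogens by atom environment:
  6 × C (aromatic): no H
  3 × C: 3 H each → 9
  3 × O: no H
  2 × Cl: no H
  2 × O: 1 H each → 2
  1 × C: no H
  1 × N: no H
  Total hydrogens = 11.
Molecular formula: C10H11Cl2NO5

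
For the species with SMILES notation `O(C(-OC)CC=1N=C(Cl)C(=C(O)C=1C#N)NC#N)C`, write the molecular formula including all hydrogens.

C11H11ClN4O3

Heavy atoms from the SMILES: 11 C, 1 Cl, 4 N, 3 O.
Implicit hydrogens by atom environment:
  5 × C (aromatic): no H
  2 × C: 3 H each → 6
  2 × C: no H
  2 × N: no H
  2 × O: no H
  1 × C: 2 H
  1 × C: 1 H
  1 × Cl: no H
  1 × N: 1 H
  1 × N (aromatic): no H
  1 × O: 1 H
  Total hydrogens = 11.
Molecular formula: C11H11ClN4O3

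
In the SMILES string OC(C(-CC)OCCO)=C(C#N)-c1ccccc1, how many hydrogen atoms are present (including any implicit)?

Hydrogens are implicit in SMILES; fill each atom to its normal valence:
  5 × C (aromatic): 1 H each → 5
  3 × C: 2 H each → 6
  3 × C: no H
  2 × O: 1 H each → 2
  1 × C: 3 H
  1 × C: 1 H
  1 × C (aromatic): no H
  1 × N: no H
  1 × O: no H
  Total hydrogens = 17.

17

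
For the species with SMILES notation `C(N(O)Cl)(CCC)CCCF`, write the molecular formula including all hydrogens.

C7H15ClFNO

Heavy atoms from the SMILES: 7 C, 1 Cl, 1 F, 1 N, 1 O.
Implicit hydrogens by atom environment:
  5 × C: 2 H each → 10
  1 × C: 3 H
  1 × C: 1 H
  1 × Cl: no H
  1 × F: no H
  1 × N: no H
  1 × O: 1 H
  Total hydrogens = 15.
Molecular formula: C7H15ClFNO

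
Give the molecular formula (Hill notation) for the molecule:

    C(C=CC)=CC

C6H10

Heavy atoms from the SMILES: 6 C.
Implicit hydrogens by atom environment:
  4 × C: 1 H each → 4
  2 × C: 3 H each → 6
  Total hydrogens = 10.
Molecular formula: C6H10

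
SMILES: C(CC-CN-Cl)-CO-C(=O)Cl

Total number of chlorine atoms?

2

The symbol for chlorine appears 2 times in the SMILES.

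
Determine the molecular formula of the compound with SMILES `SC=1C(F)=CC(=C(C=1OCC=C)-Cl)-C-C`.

C11H12ClFOS

Heavy atoms from the SMILES: 11 C, 1 Cl, 1 F, 1 O, 1 S.
Implicit hydrogens by atom environment:
  5 × C (aromatic): no H
  3 × C: 2 H each → 6
  1 × C: 3 H
  1 × C (aromatic): 1 H
  1 × C: 1 H
  1 × Cl: no H
  1 × F: no H
  1 × O: no H
  1 × S: 1 H
  Total hydrogens = 12.
Molecular formula: C11H12ClFOS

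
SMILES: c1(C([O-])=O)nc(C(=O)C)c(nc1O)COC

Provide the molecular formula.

Heavy atoms from the SMILES: 9 C, 2 N, 5 O.
Implicit hydrogens by atom environment:
  4 × C (aromatic): no H
  3 × O: no H
  2 × C: 3 H each → 6
  2 × C: no H
  2 × N (aromatic): no H
  1 × C: 2 H
  1 × O: 1 H
  1 × O (charge -1): no H
  Total hydrogens = 9.
Net charge -1.
Molecular formula: C9H9N2O5-

C9H9N2O5-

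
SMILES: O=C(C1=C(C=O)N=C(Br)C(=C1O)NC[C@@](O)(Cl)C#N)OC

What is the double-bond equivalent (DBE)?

Molecular formula from the SMILES: C11H9BrClN3O5.
DoU = (2C + 2 + N − H − X)/2 = (2·11 + 2 + 3 − 9 − 2)/2 = 16/2 = 8.
(Structurally: 1 ring(s) + 7 π bond(s) = 8.)

8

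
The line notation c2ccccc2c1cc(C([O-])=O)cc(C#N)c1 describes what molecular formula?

Heavy atoms from the SMILES: 14 C, 1 N, 2 O.
Implicit hydrogens by atom environment:
  8 × C (aromatic): 1 H each → 8
  4 × C (aromatic): no H
  2 × C: no H
  1 × N: no H
  1 × O: no H
  1 × O (charge -1): no H
  Total hydrogens = 8.
Net charge -1.
Molecular formula: C14H8NO2-

C14H8NO2-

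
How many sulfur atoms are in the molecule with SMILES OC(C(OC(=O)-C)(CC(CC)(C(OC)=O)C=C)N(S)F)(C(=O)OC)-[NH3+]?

The symbol for sulfur appears 1 time in the SMILES.

1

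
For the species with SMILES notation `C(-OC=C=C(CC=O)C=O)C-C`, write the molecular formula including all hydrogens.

C9H12O3

Heavy atoms from the SMILES: 9 C, 3 O.
Implicit hydrogens by atom environment:
  3 × C: 2 H each → 6
  3 × C: 1 H each → 3
  3 × O: no H
  2 × C: no H
  1 × C: 3 H
  Total hydrogens = 12.
Molecular formula: C9H12O3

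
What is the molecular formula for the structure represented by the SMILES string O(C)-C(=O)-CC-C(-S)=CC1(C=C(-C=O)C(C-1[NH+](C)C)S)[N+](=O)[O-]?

C14H21N2O5S2+

Heavy atoms from the SMILES: 14 C, 2 N, 5 O, 2 S.
Implicit hydrogens by atom environment:
  5 × C: 1 H each → 5
  4 × C: no H
  4 × O: no H
  3 × C: 3 H each → 9
  2 × C: 2 H each → 4
  2 × S: 1 H each → 2
  1 × N (charge +1): 1 H
  1 × N (charge +1): no H
  1 × O (charge -1): no H
  Total hydrogens = 21.
Net charge +1.
Molecular formula: C14H21N2O5S2+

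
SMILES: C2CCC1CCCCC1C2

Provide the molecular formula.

Heavy atoms from the SMILES: 10 C.
Implicit hydrogens by atom environment:
  8 × C: 2 H each → 16
  2 × C: 1 H each → 2
  Total hydrogens = 18.
Molecular formula: C10H18

C10H18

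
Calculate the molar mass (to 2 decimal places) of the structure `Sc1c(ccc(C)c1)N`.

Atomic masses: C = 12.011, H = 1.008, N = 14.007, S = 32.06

139.22

Molecular formula: C7H9NS.
M = 7×12.011 + 9×1.008 + 1×14.007 + 1×32.06 = 139.22 g/mol.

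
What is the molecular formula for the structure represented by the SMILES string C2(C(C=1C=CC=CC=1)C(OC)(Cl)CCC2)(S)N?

Heavy atoms from the SMILES: 13 C, 1 Cl, 1 N, 1 O, 1 S.
Implicit hydrogens by atom environment:
  5 × C (aromatic): 1 H each → 5
  3 × C: 2 H each → 6
  2 × C: no H
  1 × C: 3 H
  1 × C: 1 H
  1 × C (aromatic): no H
  1 × Cl: no H
  1 × N: 2 H
  1 × O: no H
  1 × S: 1 H
  Total hydrogens = 18.
Molecular formula: C13H18ClNOS

C13H18ClNOS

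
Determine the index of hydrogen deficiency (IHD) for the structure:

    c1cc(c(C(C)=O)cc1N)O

Molecular formula from the SMILES: C8H9NO2.
DoU = (2C + 2 + N − H − X)/2 = (2·8 + 2 + 1 − 9 − 0)/2 = 10/2 = 5.
(Structurally: 1 ring(s) + 4 π bond(s) = 5.)

5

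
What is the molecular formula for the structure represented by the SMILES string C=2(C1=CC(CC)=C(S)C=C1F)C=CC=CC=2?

Heavy atoms from the SMILES: 14 C, 1 F, 1 S.
Implicit hydrogens by atom environment:
  7 × C (aromatic): 1 H each → 7
  5 × C (aromatic): no H
  1 × C: 3 H
  1 × C: 2 H
  1 × F: no H
  1 × S: 1 H
  Total hydrogens = 13.
Molecular formula: C14H13FS

C14H13FS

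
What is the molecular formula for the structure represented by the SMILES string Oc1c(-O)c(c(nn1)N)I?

C4H4IN3O2

Heavy atoms from the SMILES: 4 C, 1 I, 3 N, 2 O.
Implicit hydrogens by atom environment:
  4 × C (aromatic): no H
  2 × N (aromatic): no H
  2 × O: 1 H each → 2
  1 × I: no H
  1 × N: 2 H
  Total hydrogens = 4.
Molecular formula: C4H4IN3O2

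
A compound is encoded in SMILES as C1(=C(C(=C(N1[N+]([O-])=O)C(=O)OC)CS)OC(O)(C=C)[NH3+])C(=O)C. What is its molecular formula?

Heavy atoms from the SMILES: 12 C, 3 N, 7 O, 1 S.
Implicit hydrogens by atom environment:
  5 × O: no H
  4 × C (aromatic): no H
  3 × C: no H
  2 × C: 3 H each → 6
  2 × C: 2 H each → 4
  1 × C: 1 H
  1 × N (charge +1): 3 H
  1 × N (aromatic): no H
  1 × N (charge +1): no H
  1 × O: 1 H
  1 × O (charge -1): no H
  1 × S: 1 H
  Total hydrogens = 16.
Net charge +1.
Molecular formula: C12H16N3O7S+

C12H16N3O7S+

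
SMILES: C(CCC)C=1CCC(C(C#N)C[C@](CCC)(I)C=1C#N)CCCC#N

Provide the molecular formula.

Heavy atoms from the SMILES: 21 C, 1 I, 3 N.
Implicit hydrogens by atom environment:
  11 × C: 2 H each → 22
  6 × C: no H
  3 × N: no H
  2 × C: 3 H each → 6
  2 × C: 1 H each → 2
  1 × I: no H
  Total hydrogens = 30.
Molecular formula: C21H30IN3

C21H30IN3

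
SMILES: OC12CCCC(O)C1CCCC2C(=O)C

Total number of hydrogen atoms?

Hydrogens are implicit in SMILES; fill each atom to its normal valence:
  6 × C: 2 H each → 12
  3 × C: 1 H each → 3
  2 × C: no H
  2 × O: 1 H each → 2
  1 × C: 3 H
  1 × O: no H
  Total hydrogens = 20.

20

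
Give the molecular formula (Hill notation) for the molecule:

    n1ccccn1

C4H4N2

Heavy atoms from the SMILES: 4 C, 2 N.
Implicit hydrogens by atom environment:
  4 × C (aromatic): 1 H each → 4
  2 × N (aromatic): no H
  Total hydrogens = 4.
Molecular formula: C4H4N2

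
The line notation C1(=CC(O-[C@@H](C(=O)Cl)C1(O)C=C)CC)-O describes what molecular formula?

C10H13ClO4

Heavy atoms from the SMILES: 10 C, 1 Cl, 4 O.
Implicit hydrogens by atom environment:
  4 × C: 1 H each → 4
  3 × C: no H
  2 × C: 2 H each → 4
  2 × O: 1 H each → 2
  2 × O: no H
  1 × C: 3 H
  1 × Cl: no H
  Total hydrogens = 13.
Molecular formula: C10H13ClO4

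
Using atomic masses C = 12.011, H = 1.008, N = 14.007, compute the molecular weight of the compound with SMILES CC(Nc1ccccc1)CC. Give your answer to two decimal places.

149.24

Molecular formula: C10H15N.
M = 10×12.011 + 15×1.008 + 1×14.007 = 149.24 g/mol.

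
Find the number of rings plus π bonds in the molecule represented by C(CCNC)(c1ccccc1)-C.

Molecular formula from the SMILES: C11H17N.
DoU = (2C + 2 + N − H − X)/2 = (2·11 + 2 + 1 − 17 − 0)/2 = 8/2 = 4.
(Structurally: 1 ring(s) + 3 π bond(s) = 4.)

4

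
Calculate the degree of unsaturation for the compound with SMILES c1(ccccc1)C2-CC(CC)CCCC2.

5

Molecular formula from the SMILES: C15H22.
DoU = (2C + 2 + N − H − X)/2 = (2·15 + 2 + 0 − 22 − 0)/2 = 10/2 = 5.
(Structurally: 2 ring(s) + 3 π bond(s) = 5.)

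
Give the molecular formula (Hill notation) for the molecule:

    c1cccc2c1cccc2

C10H8

Heavy atoms from the SMILES: 10 C.
Implicit hydrogens by atom environment:
  8 × C (aromatic): 1 H each → 8
  2 × C (aromatic): no H
  Total hydrogens = 8.
Molecular formula: C10H8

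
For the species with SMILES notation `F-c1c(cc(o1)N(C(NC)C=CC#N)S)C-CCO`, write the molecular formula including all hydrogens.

C12H16FN3O2S

Heavy atoms from the SMILES: 12 C, 1 F, 3 N, 2 O, 1 S.
Implicit hydrogens by atom environment:
  3 × C: 2 H each → 6
  3 × C: 1 H each → 3
  3 × C (aromatic): no H
  2 × N: no H
  1 × C: 3 H
  1 × C (aromatic): 1 H
  1 × C: no H
  1 × F: no H
  1 × N: 1 H
  1 × O: 1 H
  1 × O (aromatic): no H
  1 × S: 1 H
  Total hydrogens = 16.
Molecular formula: C12H16FN3O2S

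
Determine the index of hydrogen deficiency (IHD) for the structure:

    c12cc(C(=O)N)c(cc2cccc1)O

8

Molecular formula from the SMILES: C11H9NO2.
DoU = (2C + 2 + N − H − X)/2 = (2·11 + 2 + 1 − 9 − 0)/2 = 16/2 = 8.
(Structurally: 2 ring(s) + 6 π bond(s) = 8.)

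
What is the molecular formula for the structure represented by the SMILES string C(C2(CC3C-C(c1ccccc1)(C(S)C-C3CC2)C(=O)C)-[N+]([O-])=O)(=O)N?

C19H24N2O4S

Heavy atoms from the SMILES: 19 C, 2 N, 4 O, 1 S.
Implicit hydrogens by atom environment:
  5 × C: 2 H each → 10
  5 × C (aromatic): 1 H each → 5
  4 × C: no H
  3 × C: 1 H each → 3
  3 × O: no H
  1 × C: 3 H
  1 × C (aromatic): no H
  1 × N: 2 H
  1 × N (charge +1): no H
  1 × O (charge -1): no H
  1 × S: 1 H
  Total hydrogens = 24.
Molecular formula: C19H24N2O4S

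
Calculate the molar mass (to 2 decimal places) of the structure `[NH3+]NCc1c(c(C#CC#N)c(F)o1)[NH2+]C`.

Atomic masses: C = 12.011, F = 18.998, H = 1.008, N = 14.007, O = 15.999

210.21

Molecular formula: [C9H11FN4O]2+.
M = 9×12.011 + 1×18.998 + 11×1.008 + 4×14.007 + 1×15.999 = 210.21 g/mol.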